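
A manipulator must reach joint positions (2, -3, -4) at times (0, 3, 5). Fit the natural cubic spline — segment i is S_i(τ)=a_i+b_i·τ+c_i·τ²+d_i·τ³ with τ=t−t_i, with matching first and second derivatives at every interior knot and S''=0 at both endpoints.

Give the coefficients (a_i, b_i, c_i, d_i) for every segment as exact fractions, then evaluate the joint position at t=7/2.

  seg 0: a=2 b=-121/60 c=0 d=7/180
  seg 1: a=-3 b=-29/30 c=7/20 d=-7/120
S(7/2) = -1089/320

Δ: Δ0=-5/3, Δ1=-1/2
row 1: diag=10, rhs=7; c'=1/5, d'=7/10
back: M1=7/10
M: M0=0, M1=7/10, M2=0
seg 0: a=2, c=M0/2=0, d=(M1−M0)/(6·3)=7/180, b=Δ0−h0·(2M0+M1)/6=-121/60
seg 1: a=-3, c=M1/2=7/20, d=(M2−M1)/(6·2)=-7/120, b=Δ1−h1·(2M1+M2)/6=-29/30
t_q=7/2 → seg 1, τ=1/2; S=-3+-29/30·τ+7/20·τ²+-7/120·τ³=-1089/320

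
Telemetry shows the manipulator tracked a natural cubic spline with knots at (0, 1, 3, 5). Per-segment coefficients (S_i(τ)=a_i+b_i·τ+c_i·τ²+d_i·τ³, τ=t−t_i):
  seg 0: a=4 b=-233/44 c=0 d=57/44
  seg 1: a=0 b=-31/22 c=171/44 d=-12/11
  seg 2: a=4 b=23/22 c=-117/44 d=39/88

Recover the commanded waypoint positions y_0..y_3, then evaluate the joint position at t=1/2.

y_0 = S_0(0) = a_0 = 4
y_1 = S_1(0) = a_1 = 0
y_2 = S_2(0) = a_2 = 4
y_3 = S_2(2) = -1
t_q=1/2 is in segment 0 (τ=1/2); S_0(τ)=533/352

y_0=4 y_1=0 y_2=4 y_3=-1
S(1/2) = 533/352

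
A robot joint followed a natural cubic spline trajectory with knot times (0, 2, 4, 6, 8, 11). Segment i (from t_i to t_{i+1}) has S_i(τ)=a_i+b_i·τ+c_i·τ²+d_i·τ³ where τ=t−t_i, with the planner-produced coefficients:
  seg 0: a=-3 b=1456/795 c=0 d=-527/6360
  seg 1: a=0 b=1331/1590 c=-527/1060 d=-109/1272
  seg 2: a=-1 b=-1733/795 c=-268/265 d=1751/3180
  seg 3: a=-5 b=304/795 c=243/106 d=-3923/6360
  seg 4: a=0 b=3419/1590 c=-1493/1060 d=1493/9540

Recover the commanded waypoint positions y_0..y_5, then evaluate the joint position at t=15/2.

y_0 = S_0(0) = a_0 = -3
y_1 = S_1(0) = a_1 = 0
y_2 = S_2(0) = a_2 = -1
y_3 = S_3(0) = a_3 = -5
y_4 = S_4(0) = a_4 = 0
y_5 = S_4(3) = -2
t_q=15/2 is in segment 3 (τ=3/2); S_3(τ)=-22899/16960

y_0=-3 y_1=0 y_2=-1 y_3=-5 y_4=0 y_5=-2
S(15/2) = -22899/16960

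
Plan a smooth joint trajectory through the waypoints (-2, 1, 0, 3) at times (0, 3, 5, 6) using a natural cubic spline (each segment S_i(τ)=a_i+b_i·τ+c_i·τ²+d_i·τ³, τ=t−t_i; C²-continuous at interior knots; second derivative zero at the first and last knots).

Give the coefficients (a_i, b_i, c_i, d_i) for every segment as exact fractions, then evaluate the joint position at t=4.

  seg 0: a=-2 b=13/7 c=0 d=-2/21
  seg 1: a=1 b=-5/7 c=-6/7 d=27/56
  seg 2: a=0 b=23/14 c=57/28 d=-19/28
S(4) = -5/56

Δ: Δ0=1, Δ1=-1/2, Δ2=3
row 1: diag=10, rhs=-9; c'=1/5, d'=-9/10
row 2: denom=6−2·1/5=28/5; d'=(21−2·-9/10)/(28/5)=57/14
back: M2=57/14
back: M1=-9/10−1/5·57/14=-12/7
M: M0=0, M1=-12/7, M2=57/14, M3=0
seg 0: a=-2, c=M0/2=0, d=(M1−M0)/(6·3)=-2/21, b=Δ0−h0·(2M0+M1)/6=13/7
seg 1: a=1, c=M1/2=-6/7, d=(M2−M1)/(6·2)=27/56, b=Δ1−h1·(2M1+M2)/6=-5/7
seg 2: a=0, c=M2/2=57/28, d=(M3−M2)/(6·1)=-19/28, b=Δ2−h2·(2M2+M3)/6=23/14
t_q=4 → seg 1, τ=1; S=1+-5/7·τ+-6/7·τ²+27/56·τ³=-5/56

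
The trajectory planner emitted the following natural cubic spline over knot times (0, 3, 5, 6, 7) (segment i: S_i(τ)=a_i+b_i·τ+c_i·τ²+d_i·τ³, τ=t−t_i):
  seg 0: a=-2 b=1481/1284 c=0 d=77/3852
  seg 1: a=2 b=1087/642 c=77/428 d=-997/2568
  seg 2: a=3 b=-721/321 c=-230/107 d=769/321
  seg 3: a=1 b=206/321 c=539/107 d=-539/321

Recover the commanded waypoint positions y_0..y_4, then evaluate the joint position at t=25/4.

y_0 = S_0(0) = a_0 = -2
y_1 = S_1(0) = a_1 = 2
y_2 = S_2(0) = a_2 = 3
y_3 = S_3(0) = a_3 = 1
y_4 = S_3(1) = 5
t_q=25/4 is in segment 3 (τ=1/4); S_3(τ)=9923/6848

y_0=-2 y_1=2 y_2=3 y_3=1 y_4=5
S(25/4) = 9923/6848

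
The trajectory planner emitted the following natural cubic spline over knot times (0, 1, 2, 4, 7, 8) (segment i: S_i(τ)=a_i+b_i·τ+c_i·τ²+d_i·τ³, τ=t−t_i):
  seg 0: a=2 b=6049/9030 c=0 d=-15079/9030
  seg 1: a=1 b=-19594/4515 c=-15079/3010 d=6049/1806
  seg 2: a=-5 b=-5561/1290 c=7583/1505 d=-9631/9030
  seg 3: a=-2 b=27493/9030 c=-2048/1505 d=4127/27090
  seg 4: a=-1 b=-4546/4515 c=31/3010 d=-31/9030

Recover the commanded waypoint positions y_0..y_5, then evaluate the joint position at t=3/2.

y_0=2 y_1=1 y_2=-5 y_3=-2 y_4=-1 y_5=-2
S(3/2) = -48247/24080

y_0 = S_0(0) = a_0 = 2
y_1 = S_1(0) = a_1 = 1
y_2 = S_2(0) = a_2 = -5
y_3 = S_3(0) = a_3 = -2
y_4 = S_4(0) = a_4 = -1
y_5 = S_4(1) = -2
t_q=3/2 is in segment 1 (τ=1/2); S_1(τ)=-48247/24080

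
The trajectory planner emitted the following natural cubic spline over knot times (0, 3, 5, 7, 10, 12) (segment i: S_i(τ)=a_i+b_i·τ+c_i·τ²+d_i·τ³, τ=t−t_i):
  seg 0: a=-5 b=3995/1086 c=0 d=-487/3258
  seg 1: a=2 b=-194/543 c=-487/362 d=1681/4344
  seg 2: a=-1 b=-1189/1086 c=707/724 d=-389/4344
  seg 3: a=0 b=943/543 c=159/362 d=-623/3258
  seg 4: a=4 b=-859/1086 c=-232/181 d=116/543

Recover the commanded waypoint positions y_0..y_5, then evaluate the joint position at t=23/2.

y_0=-5 y_1=2 y_2=-1 y_3=0 y_4=4 y_5=-1
S(23/2) = 471/724

y_0 = S_0(0) = a_0 = -5
y_1 = S_1(0) = a_1 = 2
y_2 = S_2(0) = a_2 = -1
y_3 = S_3(0) = a_3 = 0
y_4 = S_4(0) = a_4 = 4
y_5 = S_4(2) = -1
t_q=23/2 is in segment 4 (τ=3/2); S_4(τ)=471/724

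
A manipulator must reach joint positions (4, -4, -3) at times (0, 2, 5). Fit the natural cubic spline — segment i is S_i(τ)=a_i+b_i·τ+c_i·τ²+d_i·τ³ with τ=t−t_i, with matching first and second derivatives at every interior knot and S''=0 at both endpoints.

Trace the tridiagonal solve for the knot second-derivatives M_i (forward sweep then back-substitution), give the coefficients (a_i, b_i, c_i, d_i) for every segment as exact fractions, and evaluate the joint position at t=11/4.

Δ: Δ0=-4, Δ1=1/3
row 1: diag=10, rhs=26; c'=3/10, d'=13/5
back: M1=13/5
M: M0=0, M1=13/5, M2=0
seg 0: a=4, c=M0/2=0, d=(M1−M0)/(6·2)=13/60, b=Δ0−h0·(2M0+M1)/6=-73/15
seg 1: a=-4, c=M1/2=13/10, d=(M2−M1)/(6·3)=-13/90, b=Δ1−h1·(2M1+M2)/6=-34/15
t_q=11/4 → seg 1, τ=3/4; S=-4+-34/15·τ+13/10·τ²+-13/90·τ³=-3219/640

  seg 0: a=4 b=-73/15 c=0 d=13/60
  seg 1: a=-4 b=-34/15 c=13/10 d=-13/90
S(11/4) = -3219/640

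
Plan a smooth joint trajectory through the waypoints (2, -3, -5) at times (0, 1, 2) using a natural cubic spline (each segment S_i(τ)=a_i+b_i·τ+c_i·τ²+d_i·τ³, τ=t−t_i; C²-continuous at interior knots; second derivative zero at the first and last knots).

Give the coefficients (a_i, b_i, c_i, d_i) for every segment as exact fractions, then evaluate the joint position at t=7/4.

  seg 0: a=2 b=-23/4 c=0 d=3/4
  seg 1: a=-3 b=-7/2 c=9/4 d=-3/4
S(7/4) = -1197/256

Δ: Δ0=-5, Δ1=-2
row 1: diag=4, rhs=18; c'=1/4, d'=9/2
back: M1=9/2
M: M0=0, M1=9/2, M2=0
seg 0: a=2, c=M0/2=0, d=(M1−M0)/(6·1)=3/4, b=Δ0−h0·(2M0+M1)/6=-23/4
seg 1: a=-3, c=M1/2=9/4, d=(M2−M1)/(6·1)=-3/4, b=Δ1−h1·(2M1+M2)/6=-7/2
t_q=7/4 → seg 1, τ=3/4; S=-3+-7/2·τ+9/4·τ²+-3/4·τ³=-1197/256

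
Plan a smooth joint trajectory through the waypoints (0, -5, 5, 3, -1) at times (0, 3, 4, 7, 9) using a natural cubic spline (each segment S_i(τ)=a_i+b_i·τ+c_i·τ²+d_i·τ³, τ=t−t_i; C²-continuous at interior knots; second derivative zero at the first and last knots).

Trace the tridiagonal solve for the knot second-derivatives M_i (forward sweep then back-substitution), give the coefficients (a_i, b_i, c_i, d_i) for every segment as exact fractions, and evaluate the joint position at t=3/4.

Δ: Δ0=-5/3, Δ1=10, Δ2=-2/3, Δ3=-2
row 1: diag=8, rhs=70; c'=1/8, d'=35/4
row 2: denom=8−1·1/8=63/8; d'=(-64−1·35/4)/(63/8)=-194/21
row 3: denom=10−3·8/21=62/7; d'=(-8−3·-194/21)/(62/7)=69/31
back: M3=69/31
back: M2=-194/21−8/21·69/31=-938/93
back: M1=35/4−1/8·-938/93=931/93
M: M0=0, M1=931/93, M2=-938/93, M3=69/31, M4=0
seg 0: a=0, c=M0/2=0, d=(M1−M0)/(6·3)=931/1674, b=Δ0−h0·(2M0+M1)/6=-1241/186
seg 1: a=-5, c=M1/2=931/186, d=(M2−M1)/(6·1)=-623/186, b=Δ1−h1·(2M1+M2)/6=776/93
seg 2: a=5, c=M2/2=-469/93, d=(M3−M2)/(6·3)=1145/1674, b=Δ2−h2·(2M2+M3)/6=515/62
seg 3: a=3, c=M3/2=69/62, d=(M4−M3)/(6·2)=-23/124, b=Δ3−h3·(2M3+M4)/6=-108/31
t_q=3/4 → seg 0, τ=3/4; S=0+-1241/186·τ+0·τ²+931/1674·τ³=-18925/3968

  seg 0: a=0 b=-1241/186 c=0 d=931/1674
  seg 1: a=-5 b=776/93 c=931/186 d=-623/186
  seg 2: a=5 b=515/62 c=-469/93 d=1145/1674
  seg 3: a=3 b=-108/31 c=69/62 d=-23/124
S(3/4) = -18925/3968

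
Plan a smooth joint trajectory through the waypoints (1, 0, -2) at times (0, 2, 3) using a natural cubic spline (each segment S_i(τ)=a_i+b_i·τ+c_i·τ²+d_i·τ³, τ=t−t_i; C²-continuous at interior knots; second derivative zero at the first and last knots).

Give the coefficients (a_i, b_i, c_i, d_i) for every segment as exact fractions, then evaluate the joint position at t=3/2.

Δ: Δ0=-1/2, Δ1=-2
row 1: diag=6, rhs=-9; c'=1/6, d'=-3/2
back: M1=-3/2
M: M0=0, M1=-3/2, M2=0
seg 0: a=1, c=M0/2=0, d=(M1−M0)/(6·2)=-1/8, b=Δ0−h0·(2M0+M1)/6=0
seg 1: a=0, c=M1/2=-3/4, d=(M2−M1)/(6·1)=1/4, b=Δ1−h1·(2M1+M2)/6=-3/2
t_q=3/2 → seg 0, τ=3/2; S=1+0·τ+0·τ²+-1/8·τ³=37/64

  seg 0: a=1 b=0 c=0 d=-1/8
  seg 1: a=0 b=-3/2 c=-3/4 d=1/4
S(3/2) = 37/64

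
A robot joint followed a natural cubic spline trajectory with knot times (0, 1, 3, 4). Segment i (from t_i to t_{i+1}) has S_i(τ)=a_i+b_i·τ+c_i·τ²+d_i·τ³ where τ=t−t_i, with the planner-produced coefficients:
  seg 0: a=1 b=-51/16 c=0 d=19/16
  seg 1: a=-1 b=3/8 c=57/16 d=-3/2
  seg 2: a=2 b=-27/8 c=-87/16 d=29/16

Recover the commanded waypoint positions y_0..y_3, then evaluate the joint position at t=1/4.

y_0=1 y_1=-1 y_2=2 y_3=-5
S(1/4) = 227/1024

y_0 = S_0(0) = a_0 = 1
y_1 = S_1(0) = a_1 = -1
y_2 = S_2(0) = a_2 = 2
y_3 = S_2(1) = -5
t_q=1/4 is in segment 0 (τ=1/4); S_0(τ)=227/1024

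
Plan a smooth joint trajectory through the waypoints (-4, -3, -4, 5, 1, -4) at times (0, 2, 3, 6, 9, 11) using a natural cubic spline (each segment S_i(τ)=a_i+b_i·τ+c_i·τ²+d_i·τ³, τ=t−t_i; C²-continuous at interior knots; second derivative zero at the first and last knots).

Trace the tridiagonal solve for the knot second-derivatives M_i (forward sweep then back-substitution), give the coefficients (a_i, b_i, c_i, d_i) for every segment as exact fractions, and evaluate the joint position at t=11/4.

  seg 0: a=-4 b=11719/9354 c=0 d=-3521/18708
  seg 1: a=-3 b=-9407/9354 c=-3521/3118 d=5308/4677
  seg 2: a=-4 b=1315/9354 c=7095/3118 d=-18554/42093
  seg 3: a=5 b=17701/9354 c=-15823/9354 d=8648/42093
  seg 4: a=1 b=-25349/9354 c=491/3118 d=-491/18708
S(11/4) = -195095/49888

Δ: Δ0=1/2, Δ1=-1, Δ2=3, Δ3=-4/3, Δ4=-5/2
row 1: diag=6, rhs=-9; c'=1/6, d'=-3/2
row 2: denom=8−1·1/6=47/6; d'=(24−1·-3/2)/(47/6)=153/47
row 3: denom=12−3·18/47=510/47; d'=(-26−3·153/47)/(510/47)=-1681/510
row 4: denom=10−3·47/170=1559/170; d'=(-7−3·-1681/510)/(1559/170)=491/1559
back: M4=491/1559
back: M3=-1681/510−47/170·491/1559=-15823/4677
back: M2=153/47−18/47·-15823/4677=7095/1559
back: M1=-3/2−1/6·7095/1559=-3521/1559
M: M0=0, M1=-3521/1559, M2=7095/1559, M3=-15823/4677, M4=491/1559, M5=0
seg 0: a=-4, c=M0/2=0, d=(M1−M0)/(6·2)=-3521/18708, b=Δ0−h0·(2M0+M1)/6=11719/9354
seg 1: a=-3, c=M1/2=-3521/3118, d=(M2−M1)/(6·1)=5308/4677, b=Δ1−h1·(2M1+M2)/6=-9407/9354
seg 2: a=-4, c=M2/2=7095/3118, d=(M3−M2)/(6·3)=-18554/42093, b=Δ2−h2·(2M2+M3)/6=1315/9354
seg 3: a=5, c=M3/2=-15823/9354, d=(M4−M3)/(6·3)=8648/42093, b=Δ3−h3·(2M3+M4)/6=17701/9354
seg 4: a=1, c=M4/2=491/3118, d=(M5−M4)/(6·2)=-491/18708, b=Δ4−h4·(2M4+M5)/6=-25349/9354
t_q=11/4 → seg 1, τ=3/4; S=-3+-9407/9354·τ+-3521/3118·τ²+5308/4677·τ³=-195095/49888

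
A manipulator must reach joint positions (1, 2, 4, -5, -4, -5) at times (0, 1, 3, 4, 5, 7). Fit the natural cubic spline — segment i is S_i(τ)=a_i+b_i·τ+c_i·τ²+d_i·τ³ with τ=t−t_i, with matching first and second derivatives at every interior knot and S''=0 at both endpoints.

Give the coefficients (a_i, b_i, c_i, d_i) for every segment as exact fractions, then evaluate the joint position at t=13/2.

Δ: Δ0=1, Δ1=1, Δ2=-9, Δ3=1, Δ4=-1/2
row 1: diag=6, rhs=0; c'=1/3, d'=0
row 2: denom=6−2·1/3=16/3; d'=(-60−2·0)/(16/3)=-45/4
row 3: denom=4−1·3/16=61/16; d'=(60−1·-45/4)/(61/16)=1140/61
row 4: denom=6−1·16/61=350/61; d'=(-9−1·1140/61)/(350/61)=-1689/350
back: M4=-1689/350
back: M3=1140/61−16/61·-1689/350=3492/175
back: M2=-45/4−3/16·3492/175=-5247/350
back: M1=0−1/3·-5247/350=1749/350
M: M0=0, M1=1749/350, M2=-5247/350, M3=3492/175, M4=-1689/350, M5=0
seg 0: a=1, c=M0/2=0, d=(M1−M0)/(6·1)=583/700, b=Δ0−h0·(2M0+M1)/6=117/700
seg 1: a=2, c=M1/2=1749/700, d=(M2−M1)/(6·2)=-583/350, b=Δ1−h1·(2M1+M2)/6=933/350
seg 2: a=4, c=M2/2=-5247/700, d=(M3−M2)/(6·1)=4077/700, b=Δ2−h2·(2M2+M3)/6=-513/70
seg 3: a=-5, c=M3/2=1746/175, d=(M4−M3)/(6·1)=-413/100, b=Δ3−h3·(2M3+M4)/6=-3393/700
seg 4: a=-4, c=M4/2=-1689/700, d=(M5−M4)/(6·2)=563/1400, b=Δ4−h4·(2M4+M5)/6=951/350
t_q=13/2 → seg 4, τ=3/2; S=-4+951/350·τ+-1689/700·τ²+563/1400·τ³=-8951/2240

  seg 0: a=1 b=117/700 c=0 d=583/700
  seg 1: a=2 b=933/350 c=1749/700 d=-583/350
  seg 2: a=4 b=-513/70 c=-5247/700 d=4077/700
  seg 3: a=-5 b=-3393/700 c=1746/175 d=-413/100
  seg 4: a=-4 b=951/350 c=-1689/700 d=563/1400
S(13/2) = -8951/2240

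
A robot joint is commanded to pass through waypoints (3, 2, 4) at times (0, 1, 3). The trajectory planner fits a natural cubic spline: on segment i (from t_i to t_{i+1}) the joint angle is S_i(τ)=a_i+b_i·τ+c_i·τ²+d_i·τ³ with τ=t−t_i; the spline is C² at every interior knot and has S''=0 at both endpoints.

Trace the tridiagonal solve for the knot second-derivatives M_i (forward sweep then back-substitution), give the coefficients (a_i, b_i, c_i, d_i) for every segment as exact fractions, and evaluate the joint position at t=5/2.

  seg 0: a=3 b=-4/3 c=0 d=1/3
  seg 1: a=2 b=-1/3 c=1 d=-1/6
S(5/2) = 51/16

Δ: Δ0=-1, Δ1=1
row 1: diag=6, rhs=12; c'=1/3, d'=2
back: M1=2
M: M0=0, M1=2, M2=0
seg 0: a=3, c=M0/2=0, d=(M1−M0)/(6·1)=1/3, b=Δ0−h0·(2M0+M1)/6=-4/3
seg 1: a=2, c=M1/2=1, d=(M2−M1)/(6·2)=-1/6, b=Δ1−h1·(2M1+M2)/6=-1/3
t_q=5/2 → seg 1, τ=3/2; S=2+-1/3·τ+1·τ²+-1/6·τ³=51/16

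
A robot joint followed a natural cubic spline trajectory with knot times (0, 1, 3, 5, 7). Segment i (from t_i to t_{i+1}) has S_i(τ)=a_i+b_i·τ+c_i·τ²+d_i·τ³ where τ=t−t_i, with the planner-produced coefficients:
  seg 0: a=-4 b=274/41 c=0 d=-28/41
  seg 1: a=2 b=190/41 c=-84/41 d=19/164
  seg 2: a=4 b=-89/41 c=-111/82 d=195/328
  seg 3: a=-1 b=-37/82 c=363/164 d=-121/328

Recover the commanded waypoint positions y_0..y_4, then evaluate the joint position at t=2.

y_0=-4 y_1=2 y_2=4 y_3=-1 y_4=4
S(2) = 771/164

y_0 = S_0(0) = a_0 = -4
y_1 = S_1(0) = a_1 = 2
y_2 = S_2(0) = a_2 = 4
y_3 = S_3(0) = a_3 = -1
y_4 = S_3(2) = 4
t_q=2 is in segment 1 (τ=1); S_1(τ)=771/164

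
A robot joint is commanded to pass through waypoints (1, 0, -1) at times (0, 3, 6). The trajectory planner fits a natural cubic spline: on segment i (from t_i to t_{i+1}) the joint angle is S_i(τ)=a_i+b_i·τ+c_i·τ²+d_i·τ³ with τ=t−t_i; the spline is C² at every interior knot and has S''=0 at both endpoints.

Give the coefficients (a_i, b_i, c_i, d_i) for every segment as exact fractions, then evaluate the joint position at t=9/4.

  seg 0: a=1 b=-1/3 c=0 d=0
  seg 1: a=0 b=-1/3 c=0 d=0
S(9/4) = 1/4

Δ: Δ0=-1/3, Δ1=-1/3
row 1: diag=12, rhs=0; c'=1/4, d'=0
back: M1=0
M: M0=0, M1=0, M2=0
seg 0: a=1, c=M0/2=0, d=(M1−M0)/(6·3)=0, b=Δ0−h0·(2M0+M1)/6=-1/3
seg 1: a=0, c=M1/2=0, d=(M2−M1)/(6·3)=0, b=Δ1−h1·(2M1+M2)/6=-1/3
t_q=9/4 → seg 0, τ=9/4; S=1+-1/3·τ+0·τ²+0·τ³=1/4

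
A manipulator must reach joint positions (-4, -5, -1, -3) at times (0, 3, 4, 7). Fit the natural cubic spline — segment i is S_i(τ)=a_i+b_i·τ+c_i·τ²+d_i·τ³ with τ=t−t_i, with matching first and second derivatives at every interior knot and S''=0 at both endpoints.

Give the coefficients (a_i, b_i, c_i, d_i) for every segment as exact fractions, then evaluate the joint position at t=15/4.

  seg 0: a=-4 b=-139/63 c=0 d=118/567
  seg 1: a=-5 b=215/63 c=118/63 d=-9/7
  seg 2: a=-1 b=208/63 c=-125/63 d=125/567
S(15/4) = -2593/1344

Δ: Δ0=-1/3, Δ1=4, Δ2=-2/3
row 1: diag=8, rhs=26; c'=1/8, d'=13/4
row 2: denom=8−1·1/8=63/8; d'=(-28−1·13/4)/(63/8)=-250/63
back: M2=-250/63
back: M1=13/4−1/8·-250/63=236/63
M: M0=0, M1=236/63, M2=-250/63, M3=0
seg 0: a=-4, c=M0/2=0, d=(M1−M0)/(6·3)=118/567, b=Δ0−h0·(2M0+M1)/6=-139/63
seg 1: a=-5, c=M1/2=118/63, d=(M2−M1)/(6·1)=-9/7, b=Δ1−h1·(2M1+M2)/6=215/63
seg 2: a=-1, c=M2/2=-125/63, d=(M3−M2)/(6·3)=125/567, b=Δ2−h2·(2M2+M3)/6=208/63
t_q=15/4 → seg 1, τ=3/4; S=-5+215/63·τ+118/63·τ²+-9/7·τ³=-2593/1344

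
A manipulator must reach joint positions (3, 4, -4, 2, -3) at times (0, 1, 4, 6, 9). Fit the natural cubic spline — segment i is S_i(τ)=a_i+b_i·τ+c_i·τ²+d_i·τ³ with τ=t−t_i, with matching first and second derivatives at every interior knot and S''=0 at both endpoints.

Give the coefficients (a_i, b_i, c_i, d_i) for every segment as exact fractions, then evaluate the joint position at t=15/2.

  seg 0: a=3 b=614/339 c=0 d=-275/339
  seg 1: a=4 b=-211/339 c=-275/113 d=66/113
  seg 2: a=-4 b=185/339 c=319/113 d=-541/678
  seg 3: a=2 b=767/339 c=-222/113 d=74/339
S(15/2) = 773/452

Δ: Δ0=1, Δ1=-8/3, Δ2=3, Δ3=-5/3
row 1: diag=8, rhs=-22; c'=3/8, d'=-11/4
row 2: denom=10−3·3/8=71/8; d'=(34−3·-11/4)/(71/8)=338/71
row 3: denom=10−2·16/71=678/71; d'=(-28−2·338/71)/(678/71)=-444/113
back: M3=-444/113
back: M2=338/71−16/71·-444/113=638/113
back: M1=-11/4−3/8·638/113=-550/113
M: M0=0, M1=-550/113, M2=638/113, M3=-444/113, M4=0
seg 0: a=3, c=M0/2=0, d=(M1−M0)/(6·1)=-275/339, b=Δ0−h0·(2M0+M1)/6=614/339
seg 1: a=4, c=M1/2=-275/113, d=(M2−M1)/(6·3)=66/113, b=Δ1−h1·(2M1+M2)/6=-211/339
seg 2: a=-4, c=M2/2=319/113, d=(M3−M2)/(6·2)=-541/678, b=Δ2−h2·(2M2+M3)/6=185/339
seg 3: a=2, c=M3/2=-222/113, d=(M4−M3)/(6·3)=74/339, b=Δ3−h3·(2M3+M4)/6=767/339
t_q=15/2 → seg 3, τ=3/2; S=2+767/339·τ+-222/113·τ²+74/339·τ³=773/452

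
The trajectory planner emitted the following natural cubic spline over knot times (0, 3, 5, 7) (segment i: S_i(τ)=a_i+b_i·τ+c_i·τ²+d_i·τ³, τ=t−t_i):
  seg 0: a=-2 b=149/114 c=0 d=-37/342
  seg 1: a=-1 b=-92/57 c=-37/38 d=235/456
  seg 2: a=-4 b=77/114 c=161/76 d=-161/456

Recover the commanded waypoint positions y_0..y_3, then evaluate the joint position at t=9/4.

y_0=-2 y_1=-1 y_2=-4 y_3=3
S(9/4) = -709/2432

y_0 = S_0(0) = a_0 = -2
y_1 = S_1(0) = a_1 = -1
y_2 = S_2(0) = a_2 = -4
y_3 = S_2(2) = 3
t_q=9/4 is in segment 0 (τ=9/4); S_0(τ)=-709/2432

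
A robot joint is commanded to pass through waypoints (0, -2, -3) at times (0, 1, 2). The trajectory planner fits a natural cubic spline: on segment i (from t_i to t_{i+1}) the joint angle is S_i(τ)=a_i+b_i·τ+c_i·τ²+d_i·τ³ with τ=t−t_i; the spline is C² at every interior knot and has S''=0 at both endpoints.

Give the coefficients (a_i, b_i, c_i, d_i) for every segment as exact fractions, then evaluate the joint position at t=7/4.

Δ: Δ0=-2, Δ1=-1
row 1: diag=4, rhs=6; c'=1/4, d'=3/2
back: M1=3/2
M: M0=0, M1=3/2, M2=0
seg 0: a=0, c=M0/2=0, d=(M1−M0)/(6·1)=1/4, b=Δ0−h0·(2M0+M1)/6=-9/4
seg 1: a=-2, c=M1/2=3/4, d=(M2−M1)/(6·1)=-1/4, b=Δ1−h1·(2M1+M2)/6=-3/2
t_q=7/4 → seg 1, τ=3/4; S=-2+-3/2·τ+3/4·τ²+-1/4·τ³=-719/256

  seg 0: a=0 b=-9/4 c=0 d=1/4
  seg 1: a=-2 b=-3/2 c=3/4 d=-1/4
S(7/4) = -719/256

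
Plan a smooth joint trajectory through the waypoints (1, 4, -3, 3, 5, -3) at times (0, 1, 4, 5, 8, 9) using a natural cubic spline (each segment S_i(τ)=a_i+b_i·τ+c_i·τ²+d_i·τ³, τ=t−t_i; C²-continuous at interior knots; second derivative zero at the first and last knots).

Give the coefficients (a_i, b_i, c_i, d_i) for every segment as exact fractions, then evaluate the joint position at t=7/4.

  seg 0: a=1 b=4204/987 c=0 d=-1243/987
  seg 1: a=4 b=475/987 c=-1243/329 d=2803/2961
  seg 2: a=-3 b=3328/987 c=1560/329 d=-298/141
  seg 3: a=3 b=6430/987 c=-526/329 d=-346/2961
  seg 4: a=5 b=-6152/987 c=-872/329 d=872/987
S(7/4) = 55485/21056

Δ: Δ0=3, Δ1=-7/3, Δ2=6, Δ3=2/3, Δ4=-8
row 1: diag=8, rhs=-32; c'=3/8, d'=-4
row 2: denom=8−3·3/8=55/8; d'=(50−3·-4)/(55/8)=496/55
row 3: denom=8−1·8/55=432/55; d'=(-32−1·496/55)/(432/55)=-47/9
row 4: denom=8−3·55/144=329/48; d'=(-52−3·-47/9)/(329/48)=-1744/329
back: M4=-1744/329
back: M3=-47/9−55/144·-1744/329=-1052/329
back: M2=496/55−8/55·-1052/329=3120/329
back: M1=-4−3/8·3120/329=-2486/329
M: M0=0, M1=-2486/329, M2=3120/329, M3=-1052/329, M4=-1744/329, M5=0
seg 0: a=1, c=M0/2=0, d=(M1−M0)/(6·1)=-1243/987, b=Δ0−h0·(2M0+M1)/6=4204/987
seg 1: a=4, c=M1/2=-1243/329, d=(M2−M1)/(6·3)=2803/2961, b=Δ1−h1·(2M1+M2)/6=475/987
seg 2: a=-3, c=M2/2=1560/329, d=(M3−M2)/(6·1)=-298/141, b=Δ2−h2·(2M2+M3)/6=3328/987
seg 3: a=3, c=M3/2=-526/329, d=(M4−M3)/(6·3)=-346/2961, b=Δ3−h3·(2M3+M4)/6=6430/987
seg 4: a=5, c=M4/2=-872/329, d=(M5−M4)/(6·1)=872/987, b=Δ4−h4·(2M4+M5)/6=-6152/987
t_q=7/4 → seg 1, τ=3/4; S=4+475/987·τ+-1243/329·τ²+2803/2961·τ³=55485/21056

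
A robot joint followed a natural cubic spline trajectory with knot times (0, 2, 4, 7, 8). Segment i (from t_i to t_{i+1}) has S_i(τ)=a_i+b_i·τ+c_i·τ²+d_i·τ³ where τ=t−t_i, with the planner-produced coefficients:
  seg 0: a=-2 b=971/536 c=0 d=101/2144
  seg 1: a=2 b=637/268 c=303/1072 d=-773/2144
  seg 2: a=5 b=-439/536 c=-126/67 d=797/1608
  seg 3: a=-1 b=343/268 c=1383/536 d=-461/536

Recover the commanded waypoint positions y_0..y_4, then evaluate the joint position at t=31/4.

y_0=-2 y_1=2 y_2=5 y_3=-1 y_4=2
S(31/4) = 35965/34304

y_0 = S_0(0) = a_0 = -2
y_1 = S_1(0) = a_1 = 2
y_2 = S_2(0) = a_2 = 5
y_3 = S_3(0) = a_3 = -1
y_4 = S_3(1) = 2
t_q=31/4 is in segment 3 (τ=3/4); S_3(τ)=35965/34304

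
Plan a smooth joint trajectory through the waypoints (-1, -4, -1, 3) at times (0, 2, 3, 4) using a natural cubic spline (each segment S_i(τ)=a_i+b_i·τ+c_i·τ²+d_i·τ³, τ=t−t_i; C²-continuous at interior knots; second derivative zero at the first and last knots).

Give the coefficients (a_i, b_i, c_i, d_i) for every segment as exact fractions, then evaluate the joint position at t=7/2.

  seg 0: a=-1 b=-137/46 c=0 d=17/46
  seg 1: a=-4 b=67/46 c=51/23 d=-31/46
  seg 2: a=-1 b=89/23 c=9/46 d=-3/46
S(7/2) = 359/368

Δ: Δ0=-3/2, Δ1=3, Δ2=4
row 1: diag=6, rhs=27; c'=1/6, d'=9/2
row 2: denom=4−1·1/6=23/6; d'=(6−1·9/2)/(23/6)=9/23
back: M2=9/23
back: M1=9/2−1/6·9/23=102/23
M: M0=0, M1=102/23, M2=9/23, M3=0
seg 0: a=-1, c=M0/2=0, d=(M1−M0)/(6·2)=17/46, b=Δ0−h0·(2M0+M1)/6=-137/46
seg 1: a=-4, c=M1/2=51/23, d=(M2−M1)/(6·1)=-31/46, b=Δ1−h1·(2M1+M2)/6=67/46
seg 2: a=-1, c=M2/2=9/46, d=(M3−M2)/(6·1)=-3/46, b=Δ2−h2·(2M2+M3)/6=89/23
t_q=7/2 → seg 2, τ=1/2; S=-1+89/23·τ+9/46·τ²+-3/46·τ³=359/368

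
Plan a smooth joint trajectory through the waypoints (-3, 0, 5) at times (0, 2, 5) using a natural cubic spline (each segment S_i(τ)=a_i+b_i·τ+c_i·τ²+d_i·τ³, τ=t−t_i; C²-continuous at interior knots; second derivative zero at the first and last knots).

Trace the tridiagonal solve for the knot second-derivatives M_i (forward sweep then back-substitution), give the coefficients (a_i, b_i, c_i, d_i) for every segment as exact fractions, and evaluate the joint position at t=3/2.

  seg 0: a=-3 b=22/15 c=0 d=1/120
  seg 1: a=0 b=47/30 c=1/20 d=-1/180
S(3/2) = -247/320

Δ: Δ0=3/2, Δ1=5/3
row 1: diag=10, rhs=1; c'=3/10, d'=1/10
back: M1=1/10
M: M0=0, M1=1/10, M2=0
seg 0: a=-3, c=M0/2=0, d=(M1−M0)/(6·2)=1/120, b=Δ0−h0·(2M0+M1)/6=22/15
seg 1: a=0, c=M1/2=1/20, d=(M2−M1)/(6·3)=-1/180, b=Δ1−h1·(2M1+M2)/6=47/30
t_q=3/2 → seg 0, τ=3/2; S=-3+22/15·τ+0·τ²+1/120·τ³=-247/320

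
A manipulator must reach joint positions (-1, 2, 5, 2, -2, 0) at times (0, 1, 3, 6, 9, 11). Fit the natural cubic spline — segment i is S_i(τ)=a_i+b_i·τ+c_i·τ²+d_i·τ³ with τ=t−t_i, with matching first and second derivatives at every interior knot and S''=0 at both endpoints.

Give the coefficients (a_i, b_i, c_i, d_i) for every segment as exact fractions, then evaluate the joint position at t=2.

Δ: Δ0=3, Δ1=3/2, Δ2=-1, Δ3=-4/3, Δ4=1
row 1: diag=6, rhs=-9; c'=1/3, d'=-3/2
row 2: denom=10−2·1/3=28/3; d'=(-15−2·-3/2)/(28/3)=-9/7
row 3: denom=12−3·9/28=309/28; d'=(-2−3·-9/7)/(309/28)=52/309
row 4: denom=10−3·28/103=946/103; d'=(14−3·52/309)/(946/103)=695/473
back: M4=695/473
back: M3=52/309−28/103·695/473=-328/1419
back: M2=-9/7−9/28·-328/1419=-573/473
back: M1=-3/2−1/3·-573/473=-1037/946
M: M0=0, M1=-1037/946, M2=-573/473, M3=-328/1419, M4=695/473, M5=0
seg 0: a=-1, c=M0/2=0, d=(M1−M0)/(6·1)=-1037/5676, b=Δ0−h0·(2M0+M1)/6=18065/5676
seg 1: a=2, c=M1/2=-1037/1892, d=(M2−M1)/(6·2)=-109/11352, b=Δ1−h1·(2M1+M2)/6=7477/2838
seg 2: a=5, c=M2/2=-573/946, d=(M3−M2)/(6·3)=1391/25542, b=Δ2−h2·(2M2+M3)/6=464/1419
seg 3: a=2, c=M3/2=-164/1419, d=(M4−M3)/(6·3)=2413/25542, b=Δ3−h3·(2M3+M4)/6=-5213/2838
seg 4: a=-2, c=M4/2=695/946, d=(M5−M4)/(6·2)=-695/5676, b=Δ4−h4·(2M4+M5)/6=29/1419
t_q=2 → seg 1, τ=1; S=2+7477/2838·τ+-1037/1892·τ²+-109/11352·τ³=15427/3784

  seg 0: a=-1 b=18065/5676 c=0 d=-1037/5676
  seg 1: a=2 b=7477/2838 c=-1037/1892 d=-109/11352
  seg 2: a=5 b=464/1419 c=-573/946 d=1391/25542
  seg 3: a=2 b=-5213/2838 c=-164/1419 d=2413/25542
  seg 4: a=-2 b=29/1419 c=695/946 d=-695/5676
S(2) = 15427/3784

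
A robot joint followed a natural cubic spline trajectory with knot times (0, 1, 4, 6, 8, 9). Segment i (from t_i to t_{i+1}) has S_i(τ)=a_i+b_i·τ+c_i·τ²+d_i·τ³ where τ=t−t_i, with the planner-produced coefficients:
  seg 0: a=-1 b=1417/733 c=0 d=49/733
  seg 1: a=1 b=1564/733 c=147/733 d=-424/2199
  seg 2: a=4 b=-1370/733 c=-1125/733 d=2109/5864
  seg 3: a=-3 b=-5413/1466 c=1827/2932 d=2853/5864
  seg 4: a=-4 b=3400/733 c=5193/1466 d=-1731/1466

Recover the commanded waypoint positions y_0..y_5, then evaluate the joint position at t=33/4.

y_0 = S_0(0) = a_0 = -1
y_1 = S_1(0) = a_1 = 1
y_2 = S_2(0) = a_2 = 4
y_3 = S_3(0) = a_3 = -3
y_4 = S_4(0) = a_4 = -4
y_5 = S_4(1) = 3
t_q=33/4 is in segment 4 (τ=1/4); S_4(τ)=-247455/93824

y_0=-1 y_1=1 y_2=4 y_3=-3 y_4=-4 y_5=3
S(33/4) = -247455/93824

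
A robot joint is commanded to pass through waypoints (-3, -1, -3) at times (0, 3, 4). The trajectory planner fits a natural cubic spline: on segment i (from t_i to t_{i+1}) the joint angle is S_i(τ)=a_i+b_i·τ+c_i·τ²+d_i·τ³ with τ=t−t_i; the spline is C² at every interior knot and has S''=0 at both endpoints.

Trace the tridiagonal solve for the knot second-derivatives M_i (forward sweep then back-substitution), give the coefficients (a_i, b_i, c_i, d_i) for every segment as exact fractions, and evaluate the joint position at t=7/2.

  seg 0: a=-3 b=5/3 c=0 d=-1/9
  seg 1: a=-1 b=-4/3 c=-1 d=1/3
S(7/2) = -15/8

Δ: Δ0=2/3, Δ1=-2
row 1: diag=8, rhs=-16; c'=1/8, d'=-2
back: M1=-2
M: M0=0, M1=-2, M2=0
seg 0: a=-3, c=M0/2=0, d=(M1−M0)/(6·3)=-1/9, b=Δ0−h0·(2M0+M1)/6=5/3
seg 1: a=-1, c=M1/2=-1, d=(M2−M1)/(6·1)=1/3, b=Δ1−h1·(2M1+M2)/6=-4/3
t_q=7/2 → seg 1, τ=1/2; S=-1+-4/3·τ+-1·τ²+1/3·τ³=-15/8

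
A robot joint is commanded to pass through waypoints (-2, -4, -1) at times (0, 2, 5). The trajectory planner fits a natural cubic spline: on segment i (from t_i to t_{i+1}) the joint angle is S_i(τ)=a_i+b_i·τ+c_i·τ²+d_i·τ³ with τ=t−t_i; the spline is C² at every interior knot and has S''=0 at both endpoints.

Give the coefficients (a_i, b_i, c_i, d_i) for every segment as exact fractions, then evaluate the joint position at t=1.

  seg 0: a=-2 b=-7/5 c=0 d=1/10
  seg 1: a=-4 b=-1/5 c=3/5 d=-1/15
S(1) = -33/10

Δ: Δ0=-1, Δ1=1
row 1: diag=10, rhs=12; c'=3/10, d'=6/5
back: M1=6/5
M: M0=0, M1=6/5, M2=0
seg 0: a=-2, c=M0/2=0, d=(M1−M0)/(6·2)=1/10, b=Δ0−h0·(2M0+M1)/6=-7/5
seg 1: a=-4, c=M1/2=3/5, d=(M2−M1)/(6·3)=-1/15, b=Δ1−h1·(2M1+M2)/6=-1/5
t_q=1 → seg 0, τ=1; S=-2+-7/5·τ+0·τ²+1/10·τ³=-33/10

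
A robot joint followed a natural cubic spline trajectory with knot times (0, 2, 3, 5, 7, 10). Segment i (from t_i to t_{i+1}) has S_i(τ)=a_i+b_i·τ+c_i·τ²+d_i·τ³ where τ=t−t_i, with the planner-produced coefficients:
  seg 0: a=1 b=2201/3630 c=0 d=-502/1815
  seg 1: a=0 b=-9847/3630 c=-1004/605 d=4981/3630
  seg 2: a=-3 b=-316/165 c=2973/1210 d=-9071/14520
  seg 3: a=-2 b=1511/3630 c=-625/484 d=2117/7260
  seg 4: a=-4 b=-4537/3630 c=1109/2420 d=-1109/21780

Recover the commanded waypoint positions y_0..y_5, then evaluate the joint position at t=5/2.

y_0=1 y_1=0 y_2=-3 y_3=-2 y_4=-4 y_5=-5
S(5/2) = -3097/1936

y_0 = S_0(0) = a_0 = 1
y_1 = S_1(0) = a_1 = 0
y_2 = S_2(0) = a_2 = -3
y_3 = S_3(0) = a_3 = -2
y_4 = S_4(0) = a_4 = -4
y_5 = S_4(3) = -5
t_q=5/2 is in segment 1 (τ=1/2); S_1(τ)=-3097/1936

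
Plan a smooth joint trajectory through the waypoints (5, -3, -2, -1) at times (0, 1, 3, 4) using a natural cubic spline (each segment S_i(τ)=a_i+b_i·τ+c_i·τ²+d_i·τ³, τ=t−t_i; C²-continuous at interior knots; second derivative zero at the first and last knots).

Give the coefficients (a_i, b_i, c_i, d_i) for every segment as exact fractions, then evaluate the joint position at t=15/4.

Δ: Δ0=-8, Δ1=1/2, Δ2=1
row 1: diag=6, rhs=51; c'=1/3, d'=17/2
row 2: denom=6−2·1/3=16/3; d'=(3−2·17/2)/(16/3)=-21/8
back: M2=-21/8
back: M1=17/2−1/3·-21/8=75/8
M: M0=0, M1=75/8, M2=-21/8, M3=0
seg 0: a=5, c=M0/2=0, d=(M1−M0)/(6·1)=25/16, b=Δ0−h0·(2M0+M1)/6=-153/16
seg 1: a=-3, c=M1/2=75/16, d=(M2−M1)/(6·2)=-1, b=Δ1−h1·(2M1+M2)/6=-39/8
seg 2: a=-2, c=M2/2=-21/16, d=(M3−M2)/(6·1)=7/16, b=Δ2−h2·(2M2+M3)/6=15/8
t_q=15/4 → seg 2, τ=3/4; S=-2+15/8·τ+-21/16·τ²+7/16·τ³=-1175/1024

  seg 0: a=5 b=-153/16 c=0 d=25/16
  seg 1: a=-3 b=-39/8 c=75/16 d=-1
  seg 2: a=-2 b=15/8 c=-21/16 d=7/16
S(15/4) = -1175/1024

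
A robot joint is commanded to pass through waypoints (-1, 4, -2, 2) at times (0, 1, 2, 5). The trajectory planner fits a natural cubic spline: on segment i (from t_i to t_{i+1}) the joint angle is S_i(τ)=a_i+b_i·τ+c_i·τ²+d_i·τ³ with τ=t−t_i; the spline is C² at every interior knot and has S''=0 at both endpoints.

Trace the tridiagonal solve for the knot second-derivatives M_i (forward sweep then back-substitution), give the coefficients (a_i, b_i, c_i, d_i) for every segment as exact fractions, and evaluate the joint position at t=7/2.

  seg 0: a=-1 b=751/93 c=0 d=-286/93
  seg 1: a=4 b=-107/93 c=-286/31 d=407/93
  seg 2: a=-2 b=-602/93 c=121/31 d=-121/279
S(7/2) = -1089/248

Δ: Δ0=5, Δ1=-6, Δ2=4/3
row 1: diag=4, rhs=-66; c'=1/4, d'=-33/2
row 2: denom=8−1·1/4=31/4; d'=(44−1·-33/2)/(31/4)=242/31
back: M2=242/31
back: M1=-33/2−1/4·242/31=-572/31
M: M0=0, M1=-572/31, M2=242/31, M3=0
seg 0: a=-1, c=M0/2=0, d=(M1−M0)/(6·1)=-286/93, b=Δ0−h0·(2M0+M1)/6=751/93
seg 1: a=4, c=M1/2=-286/31, d=(M2−M1)/(6·1)=407/93, b=Δ1−h1·(2M1+M2)/6=-107/93
seg 2: a=-2, c=M2/2=121/31, d=(M3−M2)/(6·3)=-121/279, b=Δ2−h2·(2M2+M3)/6=-602/93
t_q=7/2 → seg 2, τ=3/2; S=-2+-602/93·τ+121/31·τ²+-121/279·τ³=-1089/248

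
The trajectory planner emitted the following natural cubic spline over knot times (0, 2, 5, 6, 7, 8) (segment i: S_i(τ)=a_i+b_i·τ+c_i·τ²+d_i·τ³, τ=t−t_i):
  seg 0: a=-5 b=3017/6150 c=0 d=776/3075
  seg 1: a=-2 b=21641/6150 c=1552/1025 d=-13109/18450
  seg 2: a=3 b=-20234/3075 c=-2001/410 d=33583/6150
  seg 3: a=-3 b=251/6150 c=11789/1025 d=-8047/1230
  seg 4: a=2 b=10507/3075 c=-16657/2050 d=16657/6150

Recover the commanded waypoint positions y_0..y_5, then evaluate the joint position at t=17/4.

y_0=-5 y_1=-2 y_2=3 y_3=-3 y_4=2 y_5=0
S(17/4) = 144047/26240

y_0 = S_0(0) = a_0 = -5
y_1 = S_1(0) = a_1 = -2
y_2 = S_2(0) = a_2 = 3
y_3 = S_3(0) = a_3 = -3
y_4 = S_4(0) = a_4 = 2
y_5 = S_4(1) = 0
t_q=17/4 is in segment 1 (τ=9/4); S_1(τ)=144047/26240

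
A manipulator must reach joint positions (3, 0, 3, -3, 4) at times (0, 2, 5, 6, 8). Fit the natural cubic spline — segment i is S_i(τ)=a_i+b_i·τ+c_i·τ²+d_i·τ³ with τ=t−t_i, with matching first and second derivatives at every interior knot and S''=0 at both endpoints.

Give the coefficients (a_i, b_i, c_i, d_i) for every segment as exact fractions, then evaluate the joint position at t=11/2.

  seg 0: a=3 b=-73/26 c=0 d=17/52
  seg 1: a=0 b=29/26 c=51/26 d=-2/3
  seg 2: a=3 b=-133/26 c=-105/26 d=41/13
  seg 3: a=-3 b=-97/26 c=141/26 d=-47/52
S(11/2) = -9/52

Δ: Δ0=-3/2, Δ1=1, Δ2=-6, Δ3=7/2
row 1: diag=10, rhs=15; c'=3/10, d'=3/2
row 2: denom=8−3·3/10=71/10; d'=(-42−3·3/2)/(71/10)=-465/71
row 3: denom=6−1·10/71=416/71; d'=(57−1·-465/71)/(416/71)=141/13
back: M3=141/13
back: M2=-465/71−10/71·141/13=-105/13
back: M1=3/2−3/10·-105/13=51/13
M: M0=0, M1=51/13, M2=-105/13, M3=141/13, M4=0
seg 0: a=3, c=M0/2=0, d=(M1−M0)/(6·2)=17/52, b=Δ0−h0·(2M0+M1)/6=-73/26
seg 1: a=0, c=M1/2=51/26, d=(M2−M1)/(6·3)=-2/3, b=Δ1−h1·(2M1+M2)/6=29/26
seg 2: a=3, c=M2/2=-105/26, d=(M3−M2)/(6·1)=41/13, b=Δ2−h2·(2M2+M3)/6=-133/26
seg 3: a=-3, c=M3/2=141/26, d=(M4−M3)/(6·2)=-47/52, b=Δ3−h3·(2M3+M4)/6=-97/26
t_q=11/2 → seg 2, τ=1/2; S=3+-133/26·τ+-105/26·τ²+41/13·τ³=-9/52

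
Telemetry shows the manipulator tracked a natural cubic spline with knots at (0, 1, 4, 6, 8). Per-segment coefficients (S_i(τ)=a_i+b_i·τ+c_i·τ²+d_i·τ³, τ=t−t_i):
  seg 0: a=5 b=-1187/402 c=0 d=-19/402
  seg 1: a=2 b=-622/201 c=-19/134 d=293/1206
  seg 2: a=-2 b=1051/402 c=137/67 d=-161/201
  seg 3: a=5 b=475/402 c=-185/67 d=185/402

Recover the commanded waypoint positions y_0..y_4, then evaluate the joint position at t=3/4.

y_0 = S_0(0) = a_0 = 5
y_1 = S_1(0) = a_1 = 2
y_2 = S_2(0) = a_2 = -2
y_3 = S_3(0) = a_3 = 5
y_4 = S_3(2) = 0
t_q=3/4 is in segment 0 (τ=3/4); S_0(τ)=23717/8576

y_0=5 y_1=2 y_2=-2 y_3=5 y_4=0
S(3/4) = 23717/8576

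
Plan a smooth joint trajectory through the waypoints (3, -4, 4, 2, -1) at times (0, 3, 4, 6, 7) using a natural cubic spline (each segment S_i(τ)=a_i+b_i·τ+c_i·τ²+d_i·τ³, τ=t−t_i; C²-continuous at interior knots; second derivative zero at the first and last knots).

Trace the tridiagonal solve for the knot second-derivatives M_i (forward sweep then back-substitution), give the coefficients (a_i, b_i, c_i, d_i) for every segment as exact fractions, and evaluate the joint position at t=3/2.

  seg 0: a=3 b=-2588/375 c=0 d=571/1125
  seg 1: a=-4 b=2551/375 c=571/125 d=-1264/375
  seg 2: a=4 b=437/75 c=-693/125 d=799/750
  seg 3: a=2 b=-1337/375 c=106/125 d=-106/375
S(3/2) = -5639/1000

Δ: Δ0=-7/3, Δ1=8, Δ2=-1, Δ3=-3
row 1: diag=8, rhs=62; c'=1/8, d'=31/4
row 2: denom=6−1·1/8=47/8; d'=(-54−1·31/4)/(47/8)=-494/47
row 3: denom=6−2·16/47=250/47; d'=(-12−2·-494/47)/(250/47)=212/125
back: M3=212/125
back: M2=-494/47−16/47·212/125=-1386/125
back: M1=31/4−1/8·-1386/125=1142/125
M: M0=0, M1=1142/125, M2=-1386/125, M3=212/125, M4=0
seg 0: a=3, c=M0/2=0, d=(M1−M0)/(6·3)=571/1125, b=Δ0−h0·(2M0+M1)/6=-2588/375
seg 1: a=-4, c=M1/2=571/125, d=(M2−M1)/(6·1)=-1264/375, b=Δ1−h1·(2M1+M2)/6=2551/375
seg 2: a=4, c=M2/2=-693/125, d=(M3−M2)/(6·2)=799/750, b=Δ2−h2·(2M2+M3)/6=437/75
seg 3: a=2, c=M3/2=106/125, d=(M4−M3)/(6·1)=-106/375, b=Δ3−h3·(2M3+M4)/6=-1337/375
t_q=3/2 → seg 0, τ=3/2; S=3+-2588/375·τ+0·τ²+571/1125·τ³=-5639/1000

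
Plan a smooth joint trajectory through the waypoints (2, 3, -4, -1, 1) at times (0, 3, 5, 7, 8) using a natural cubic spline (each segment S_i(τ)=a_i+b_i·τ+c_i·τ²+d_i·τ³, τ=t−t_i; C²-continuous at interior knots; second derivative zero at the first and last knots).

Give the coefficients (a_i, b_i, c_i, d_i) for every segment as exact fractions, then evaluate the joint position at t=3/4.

  seg 0: a=2 b=307/156 c=0 d=-85/468
  seg 1: a=3 b=-229/78 c=-85/52 d=211/312
  seg 2: a=-4 b=-53/39 c=63/26 d=-155/312
  seg 3: a=-1 b=185/78 c=-29/52 d=29/156
S(3/4) = 11313/3328

Δ: Δ0=1/3, Δ1=-7/2, Δ2=3/2, Δ3=2
row 1: diag=10, rhs=-23; c'=1/5, d'=-23/10
row 2: denom=8−2·1/5=38/5; d'=(30−2·-23/10)/(38/5)=173/38
row 3: denom=6−2·5/19=104/19; d'=(3−2·173/38)/(104/19)=-29/26
back: M3=-29/26
back: M2=173/38−5/19·-29/26=63/13
back: M1=-23/10−1/5·63/13=-85/26
M: M0=0, M1=-85/26, M2=63/13, M3=-29/26, M4=0
seg 0: a=2, c=M0/2=0, d=(M1−M0)/(6·3)=-85/468, b=Δ0−h0·(2M0+M1)/6=307/156
seg 1: a=3, c=M1/2=-85/52, d=(M2−M1)/(6·2)=211/312, b=Δ1−h1·(2M1+M2)/6=-229/78
seg 2: a=-4, c=M2/2=63/26, d=(M3−M2)/(6·2)=-155/312, b=Δ2−h2·(2M2+M3)/6=-53/39
seg 3: a=-1, c=M3/2=-29/52, d=(M4−M3)/(6·1)=29/156, b=Δ3−h3·(2M3+M4)/6=185/78
t_q=3/4 → seg 0, τ=3/4; S=2+307/156·τ+0·τ²+-85/468·τ³=11313/3328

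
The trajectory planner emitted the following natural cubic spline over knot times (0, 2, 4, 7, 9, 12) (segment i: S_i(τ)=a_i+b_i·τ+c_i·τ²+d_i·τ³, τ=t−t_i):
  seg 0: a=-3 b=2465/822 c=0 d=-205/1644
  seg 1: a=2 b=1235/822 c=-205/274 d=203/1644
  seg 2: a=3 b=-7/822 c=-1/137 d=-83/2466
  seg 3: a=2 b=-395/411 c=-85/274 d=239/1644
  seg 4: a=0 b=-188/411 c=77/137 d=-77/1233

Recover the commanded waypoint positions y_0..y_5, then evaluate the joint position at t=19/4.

y_0=-3 y_1=2 y_2=3 y_3=2 y_4=0 y_5=2
S(19/4) = 52175/17536

y_0 = S_0(0) = a_0 = -3
y_1 = S_1(0) = a_1 = 2
y_2 = S_2(0) = a_2 = 3
y_3 = S_3(0) = a_3 = 2
y_4 = S_4(0) = a_4 = 0
y_5 = S_4(3) = 2
t_q=19/4 is in segment 2 (τ=3/4); S_2(τ)=52175/17536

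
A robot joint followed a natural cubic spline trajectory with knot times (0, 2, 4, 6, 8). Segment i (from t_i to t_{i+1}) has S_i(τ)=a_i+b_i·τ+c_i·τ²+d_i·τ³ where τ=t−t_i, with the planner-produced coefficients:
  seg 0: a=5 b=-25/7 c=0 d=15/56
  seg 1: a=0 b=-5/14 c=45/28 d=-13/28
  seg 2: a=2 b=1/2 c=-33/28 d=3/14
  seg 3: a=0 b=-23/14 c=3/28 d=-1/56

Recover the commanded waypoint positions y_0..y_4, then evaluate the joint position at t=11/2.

y_0=5 y_1=0 y_2=2 y_3=0 y_4=-3
S(11/2) = 23/28

y_0 = S_0(0) = a_0 = 5
y_1 = S_1(0) = a_1 = 0
y_2 = S_2(0) = a_2 = 2
y_3 = S_3(0) = a_3 = 0
y_4 = S_3(2) = -3
t_q=11/2 is in segment 2 (τ=3/2); S_2(τ)=23/28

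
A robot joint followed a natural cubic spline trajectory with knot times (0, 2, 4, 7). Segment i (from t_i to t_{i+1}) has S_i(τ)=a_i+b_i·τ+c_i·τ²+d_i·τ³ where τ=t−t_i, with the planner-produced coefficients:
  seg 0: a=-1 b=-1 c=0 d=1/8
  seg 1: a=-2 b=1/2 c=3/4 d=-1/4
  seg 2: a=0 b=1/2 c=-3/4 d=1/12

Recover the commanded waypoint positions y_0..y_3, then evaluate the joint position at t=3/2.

y_0 = S_0(0) = a_0 = -1
y_1 = S_1(0) = a_1 = -2
y_2 = S_2(0) = a_2 = 0
y_3 = S_2(3) = -3
t_q=3/2 is in segment 0 (τ=3/2); S_0(τ)=-133/64

y_0=-1 y_1=-2 y_2=0 y_3=-3
S(3/2) = -133/64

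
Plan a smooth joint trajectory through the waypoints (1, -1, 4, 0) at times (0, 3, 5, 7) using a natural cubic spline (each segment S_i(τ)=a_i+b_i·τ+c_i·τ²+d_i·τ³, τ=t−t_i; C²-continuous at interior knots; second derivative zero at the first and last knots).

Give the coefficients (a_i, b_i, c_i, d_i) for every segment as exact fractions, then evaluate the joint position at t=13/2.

Δ: Δ0=-2/3, Δ1=5/2, Δ2=-2
row 1: diag=10, rhs=19; c'=1/5, d'=19/10
row 2: denom=8−2·1/5=38/5; d'=(-27−2·19/10)/(38/5)=-77/19
back: M2=-77/19
back: M1=19/10−1/5·-77/19=103/38
M: M0=0, M1=103/38, M2=-77/19, M3=0
seg 0: a=1, c=M0/2=0, d=(M1−M0)/(6·3)=103/684, b=Δ0−h0·(2M0+M1)/6=-461/228
seg 1: a=-1, c=M1/2=103/76, d=(M2−M1)/(6·2)=-257/456, b=Δ1−h1·(2M1+M2)/6=233/114
seg 2: a=4, c=M2/2=-77/38, d=(M3−M2)/(6·2)=77/228, b=Δ2−h2·(2M2+M3)/6=40/57
t_q=13/2 → seg 2, τ=3/2; S=4+40/57·τ+-77/38·τ²+77/228·τ³=993/608

  seg 0: a=1 b=-461/228 c=0 d=103/684
  seg 1: a=-1 b=233/114 c=103/76 d=-257/456
  seg 2: a=4 b=40/57 c=-77/38 d=77/228
S(13/2) = 993/608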